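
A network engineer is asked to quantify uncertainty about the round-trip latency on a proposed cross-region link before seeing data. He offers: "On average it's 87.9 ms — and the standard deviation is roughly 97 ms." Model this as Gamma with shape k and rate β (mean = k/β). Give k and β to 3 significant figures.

For Gamma(k, rate β): mean = k/β, variance = k/β², so CV = 1/√k.
CV = SD/mean = 97/87.9 = 1.104, hence k = 1/CV² = 0.821.
Then β = k/mean = 0.821/87.9 = 0.00934.

k ≈ 0.821, β ≈ 0.00934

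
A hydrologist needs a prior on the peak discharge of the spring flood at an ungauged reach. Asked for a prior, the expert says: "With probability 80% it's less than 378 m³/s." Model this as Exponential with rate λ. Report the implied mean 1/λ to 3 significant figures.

mean ≈ 235 m³/s

P(T < 378.0) = 1 − e^(−λ·378.0) = 0.8, so λ = −ln(1−0.8)/378.0 = −ln(0.2)/378.0 = 0.00426.
Mean = 1/λ = 235 m³/s.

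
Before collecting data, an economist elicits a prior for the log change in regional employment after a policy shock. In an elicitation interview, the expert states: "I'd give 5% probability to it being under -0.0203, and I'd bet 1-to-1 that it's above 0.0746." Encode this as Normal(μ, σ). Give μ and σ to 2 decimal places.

For Normal(μ,σ), the p-quantile is μ + z_p·σ. Here z_{0.05} = -1.645, z_{0.5} = 0.
So -0.0203 = μ − 1.645σ and 0.0746 = μ + 0σ.
Subtracting: σ = (0.0746 − -0.0203)/(0 − (-1.645)) = 0.06.
Then μ = -0.0203 − (-1.645)·0.06 = 0.07.

μ = 0.07, σ = 0.06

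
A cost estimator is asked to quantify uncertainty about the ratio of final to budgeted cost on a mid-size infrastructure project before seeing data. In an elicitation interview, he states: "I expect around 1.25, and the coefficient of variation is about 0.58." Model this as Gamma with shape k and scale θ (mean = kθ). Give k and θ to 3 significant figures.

For Gamma(k, scale θ): mean = kθ, variance = kθ², so CV = 1/√k.
CV = 0.58, hence k = 1/CV² = 2.97.
Then θ = mean/k = 1.25/2.97 = 0.42.

k ≈ 2.97, θ ≈ 0.42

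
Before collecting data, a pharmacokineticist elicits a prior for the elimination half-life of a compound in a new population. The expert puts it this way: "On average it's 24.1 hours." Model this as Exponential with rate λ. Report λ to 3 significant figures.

Exponential mean = 1/λ, so λ = 1/24.1 = 0.0415.

λ ≈ 0.0415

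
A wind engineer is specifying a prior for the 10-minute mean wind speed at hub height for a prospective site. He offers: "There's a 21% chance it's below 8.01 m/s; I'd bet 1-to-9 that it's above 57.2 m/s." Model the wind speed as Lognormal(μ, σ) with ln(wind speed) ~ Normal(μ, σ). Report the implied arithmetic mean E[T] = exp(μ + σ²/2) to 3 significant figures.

If T ~ Lognormal(μ,σ) then ln T ~ Normal(μ,σ), so the p-quantile of ln T is μ + z_p·σ.
ln(8.01) = 2.081 and ln(57.2) = 4.047; z_{0.21} = -0.8064, z_{0.9} = 1.282.
σ = (4.047 − 2.081)/(1.282 − (-0.8064)) = 0.942.
μ = 2.081 − (-0.8064)·0.942 = 2.840.
E[T] = exp(μ + σ²/2) = exp(2.840 + 0.4432) = 26.7 m/s.

E[T] ≈ 26.7 m/s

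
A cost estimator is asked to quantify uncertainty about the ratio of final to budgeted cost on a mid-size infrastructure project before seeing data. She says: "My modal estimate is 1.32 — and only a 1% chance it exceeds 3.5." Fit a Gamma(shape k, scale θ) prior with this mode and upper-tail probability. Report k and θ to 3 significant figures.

k ≈ 5.87, θ ≈ 0.271

Gamma(k,θ) with k>1 has mode (k−1)θ, so θ = 1.32/(k−1).
Need P(X < 3.5) = 0.99 with θ tied to k this way. Start at k = 2, θ = 1.32: P(X<3.5) ≈ 0.742.
Too low — raise k to concentrate. Iterating converges to k ≈ 5.87.
Then θ = 1.32/(5.87−1) ≈ 0.271.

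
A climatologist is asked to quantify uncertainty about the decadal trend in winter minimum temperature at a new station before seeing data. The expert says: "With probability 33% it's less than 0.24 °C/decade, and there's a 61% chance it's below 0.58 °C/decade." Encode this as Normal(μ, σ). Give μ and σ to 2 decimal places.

The p-quantile of Normal(μ,σ) is μ + z_p·σ, with z_{0.33} = -0.4399 and z_{0.61} = 0.2793.
Eliminate σ: μ = (z₂·x₁ − z₁·x₂)/(z₂ − z₁) = (0.2793·0.24 − (-0.4399)·0.58)/0.7192 = 0.45.
Then σ = (x₂ − x₁)/(z₂ − z₁) = (0.58 − 0.24)/0.7192 = 0.47.

μ = 0.45, σ = 0.47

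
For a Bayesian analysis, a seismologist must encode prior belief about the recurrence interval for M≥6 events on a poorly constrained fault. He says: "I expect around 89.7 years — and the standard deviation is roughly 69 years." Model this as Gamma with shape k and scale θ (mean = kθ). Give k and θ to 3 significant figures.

k ≈ 1.69, θ ≈ 53.1

For Gamma(k, scale θ): mean = kθ, variance = kθ², so CV = 1/√k.
CV = SD/mean = 69/89.7 = 0.7692, hence k = 1/CV² = 1.69.
Then θ = mean/k = 89.7/1.69 = 53.1.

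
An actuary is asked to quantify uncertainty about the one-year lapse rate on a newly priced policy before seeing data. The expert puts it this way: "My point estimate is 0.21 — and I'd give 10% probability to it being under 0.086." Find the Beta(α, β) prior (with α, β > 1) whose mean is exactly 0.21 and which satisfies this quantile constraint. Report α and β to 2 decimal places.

With mean 0.21 fixed, write α = 0.21s, β = 0.79s where s = α+β.
Need P(θ < 0.086) = 0.1 under Beta(0.21s, 0.79s). Normal approximation: (q−m)/√(m(1−m)/s) ≈ z_{0.1} = -1.28, so s ≈ 0.21·0.79·(-1.28)²/(0.086−0.21)² = 17.7.
At s = 17.7: P(θ<0.086) ≈ 0.072. Adjusting to match 0.1 gives s ≈ 14.28.
So α = 0.21·14.28 ≈ 3.00, β = 0.79·14.28 ≈ 11.28.

α ≈ 3.00, β ≈ 11.28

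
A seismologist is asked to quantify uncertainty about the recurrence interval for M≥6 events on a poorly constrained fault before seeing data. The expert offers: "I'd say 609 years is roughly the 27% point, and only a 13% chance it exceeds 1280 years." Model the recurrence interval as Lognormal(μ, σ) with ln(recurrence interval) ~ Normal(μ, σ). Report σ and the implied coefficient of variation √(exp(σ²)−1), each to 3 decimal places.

If T ~ Lognormal(μ,σ) then ln T ~ Normal(μ,σ), so the p-quantile of ln T is μ + z_p·σ.
ln(609) = 6.412 and ln(1280) = 7.155; z_{0.27} = -0.6128, z_{0.87} = 1.126.
σ = (7.155 − 6.412)/(1.126 − (-0.6128)) = 0.427.
μ = 6.412 − (-0.6128)·0.427 = 6.674.
CV = √(exp(σ²)−1) = √(exp(0.1824)−1) = 0.447.

σ ≈ 0.427, CV ≈ 0.447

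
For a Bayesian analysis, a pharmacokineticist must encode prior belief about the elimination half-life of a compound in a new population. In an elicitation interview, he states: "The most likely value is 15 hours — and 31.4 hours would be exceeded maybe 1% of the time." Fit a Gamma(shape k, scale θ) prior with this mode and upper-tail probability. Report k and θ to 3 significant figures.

k ≈ 9.92, θ ≈ 1.68

Gamma(k,θ) with k>1 has mode (k−1)θ, so θ = 15/(k−1).
Need P(X < 31.4) = 0.99 with θ tied to k this way. Start at k = 2, θ = 15: P(X<31.4) ≈ 0.619.
Too low — raise k to concentrate. Iterating converges to k ≈ 9.92.
Then θ = 15/(9.92−1) ≈ 1.68.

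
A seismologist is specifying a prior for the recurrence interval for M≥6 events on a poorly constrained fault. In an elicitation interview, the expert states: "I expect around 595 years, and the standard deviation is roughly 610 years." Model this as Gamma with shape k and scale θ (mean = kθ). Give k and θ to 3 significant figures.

k ≈ 0.951, θ ≈ 625

For Gamma(k, scale θ): mean = kθ, variance = kθ², so CV = 1/√k.
CV = SD/mean = 610/595 = 1.025, hence k = 1/CV² = 0.951.
Then θ = mean/k = 595/0.951 = 625.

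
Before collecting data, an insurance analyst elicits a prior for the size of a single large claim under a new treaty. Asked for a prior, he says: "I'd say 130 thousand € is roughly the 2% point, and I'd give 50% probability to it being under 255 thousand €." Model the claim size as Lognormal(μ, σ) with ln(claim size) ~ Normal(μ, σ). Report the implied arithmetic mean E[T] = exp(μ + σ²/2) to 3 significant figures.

E[T] ≈ 269 thousand €

If T ~ Lognormal(μ,σ) then ln T ~ Normal(μ,σ), so the p-quantile of ln T is μ + z_p·σ.
ln(130) = 4.868 and ln(255) = 5.541; z_{0.02} = -2.054, z_{0.5} = 0.
σ = (5.541 − 4.868)/(0 − (-2.054)) = 0.328.
μ = 4.868 − (-2.054)·0.328 = 5.541.
E[T] = exp(μ + σ²/2) = exp(5.541 + 0.0538) = 269 thousand €.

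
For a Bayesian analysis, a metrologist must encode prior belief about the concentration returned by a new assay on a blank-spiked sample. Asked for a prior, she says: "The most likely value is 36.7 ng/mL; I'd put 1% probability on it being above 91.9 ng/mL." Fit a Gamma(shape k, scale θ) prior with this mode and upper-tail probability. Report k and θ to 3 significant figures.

k ≈ 6.57, θ ≈ 6.59

Gamma(k,θ) with k>1 has mode (k−1)θ, so θ = 36.7/(k−1).
Need P(X < 91.9) = 0.99 with θ tied to k this way. Start at k = 2, θ = 36.7: P(X<91.9) ≈ 0.714.
Too low — raise k to concentrate. Iterating converges to k ≈ 6.57.
Then θ = 36.7/(6.57−1) ≈ 6.59.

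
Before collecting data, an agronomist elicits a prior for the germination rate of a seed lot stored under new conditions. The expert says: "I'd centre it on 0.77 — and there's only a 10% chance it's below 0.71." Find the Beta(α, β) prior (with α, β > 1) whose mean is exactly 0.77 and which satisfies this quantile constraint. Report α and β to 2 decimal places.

α ≈ 64.59, β ≈ 19.29

With mean 0.77 fixed, write α = 0.77s, β = 0.23s where s = α+β.
Need P(θ < 0.71) = 0.1 under Beta(0.77s, 0.23s). Normal approximation: (q−m)/√(m(1−m)/s) ≈ z_{0.1} = -1.28, so s ≈ 0.77·0.23·(-1.28)²/(0.71−0.77)² = 80.8.
At s = 80.8: P(θ<0.71) ≈ 0.104. Adjusting to match 0.1 gives s ≈ 83.88.
So α = 0.77·83.88 ≈ 64.59, β = 0.23·83.88 ≈ 19.29.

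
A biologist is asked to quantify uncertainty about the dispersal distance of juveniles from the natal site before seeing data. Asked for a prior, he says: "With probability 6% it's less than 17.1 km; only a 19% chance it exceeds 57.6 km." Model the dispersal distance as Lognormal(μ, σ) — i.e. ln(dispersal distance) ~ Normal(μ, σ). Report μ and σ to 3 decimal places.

μ ≈ 3.615, σ ≈ 0.499

If T ~ Lognormal(μ,σ) then ln T ~ Normal(μ,σ), so the p-quantile of ln T is μ + z_p·σ.
ln(17.1) = 2.839 and ln(57.6) = 4.054; z_{0.06} = -1.555, z_{0.81} = 0.8779.
σ = (4.054 − 2.839)/(0.8779 − (-1.555)) = 0.499.
μ = 2.839 − (-1.555)·0.499 = 3.615.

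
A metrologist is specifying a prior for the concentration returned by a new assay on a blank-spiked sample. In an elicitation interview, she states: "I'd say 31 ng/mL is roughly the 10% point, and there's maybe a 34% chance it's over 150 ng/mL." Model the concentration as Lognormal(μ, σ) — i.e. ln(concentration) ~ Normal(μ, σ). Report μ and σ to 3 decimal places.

If T ~ Lognormal(μ,σ) then ln T ~ Normal(μ,σ), so the p-quantile of ln T is μ + z_p·σ.
ln(31) = 3.434 and ln(150) = 5.011; z_{0.1} = -1.282, z_{0.66} = 0.4125.
σ = (5.011 − 3.434)/(0.4125 − (-1.282)) = 0.931.
μ = 3.434 − (-1.282)·0.931 = 4.627.

μ ≈ 4.627, σ ≈ 0.931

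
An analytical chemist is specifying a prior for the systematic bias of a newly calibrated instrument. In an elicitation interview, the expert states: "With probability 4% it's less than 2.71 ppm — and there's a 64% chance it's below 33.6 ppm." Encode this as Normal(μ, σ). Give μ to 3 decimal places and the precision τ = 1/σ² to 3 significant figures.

μ = 28.350, τ = 0.00466

The p-quantile of Normal(μ,σ) is μ + z_p·σ, with z_{0.04} = -1.751 and z_{0.64} = 0.3585.
Eliminate σ: μ = (z₂·x₁ − z₁·x₂)/(z₂ − z₁) = (0.3585·2.71 − (-1.751)·33.6)/2.109 = 28.350.
Then σ = (x₂ − x₁)/(z₂ − z₁) = (33.6 − 2.71)/2.109 = 14.646.
Precision τ = 1/σ² = 1/14.65² = 0.00466.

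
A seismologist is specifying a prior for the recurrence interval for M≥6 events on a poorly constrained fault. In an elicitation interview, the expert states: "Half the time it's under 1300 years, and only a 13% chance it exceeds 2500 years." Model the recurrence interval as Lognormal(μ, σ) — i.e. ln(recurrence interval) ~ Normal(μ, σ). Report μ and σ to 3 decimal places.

μ ≈ 7.170, σ ≈ 0.581

If T ~ Lognormal(μ,σ) then ln T ~ Normal(μ,σ), so the p-quantile of ln T is μ + z_p·σ.
ln(1300) = 7.17 and ln(2500) = 7.824; z_{0.5} = 0, z_{0.87} = 1.126.
σ = (7.824 − 7.17)/(1.126 − (0)) = 0.581.
μ = 7.17 − (0)·0.581 = 7.170.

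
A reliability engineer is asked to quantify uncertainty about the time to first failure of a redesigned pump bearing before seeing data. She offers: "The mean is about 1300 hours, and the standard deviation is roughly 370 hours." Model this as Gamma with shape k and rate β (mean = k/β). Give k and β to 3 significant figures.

For Gamma(k, rate β): mean = k/β, variance = k/β², so CV = 1/√k.
CV = SD/mean = 370/1300 = 0.2846, hence k = 1/CV² = 12.3.
Then β = k/mean = 12.3/1300 = 0.0095.

k ≈ 12.3, β ≈ 0.0095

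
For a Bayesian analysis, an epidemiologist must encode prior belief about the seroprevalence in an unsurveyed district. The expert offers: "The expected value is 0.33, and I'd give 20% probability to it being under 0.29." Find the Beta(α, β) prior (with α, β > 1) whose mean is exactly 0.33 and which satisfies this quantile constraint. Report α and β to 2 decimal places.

With mean 0.33 fixed, write α = 0.33s, β = 0.67s where s = α+β.
Need P(θ < 0.29) = 0.2 under Beta(0.33s, 0.67s). Normal approximation: (q−m)/√(m(1−m)/s) ≈ z_{0.2} = -0.842, so s ≈ 0.33·0.67·(-0.842)²/(0.29−0.33)² = 97.9.
At s = 97.9: P(θ<0.29) ≈ 0.202. Adjusting to match 0.2 gives s ≈ 99.47.
So α = 0.33·99.47 ≈ 32.82, β = 0.67·99.47 ≈ 66.64.

α ≈ 32.82, β ≈ 66.64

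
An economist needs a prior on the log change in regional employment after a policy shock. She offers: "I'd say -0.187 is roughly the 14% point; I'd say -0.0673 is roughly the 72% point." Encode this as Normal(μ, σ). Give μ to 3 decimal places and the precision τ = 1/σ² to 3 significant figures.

For Normal(μ,σ), the p-quantile is μ + z_p·σ. Here z_{0.14} = -1.08, z_{0.72} = 0.5828.
So -0.187 = μ − 1.08σ and -0.0673 = μ + 0.5828σ.
Subtracting: σ = (-0.0673 − -0.187)/(0.5828 − (-1.08)) = 0.072.
Then μ = -0.187 − (-1.08)·0.072 = -0.109.
Precision τ = 1/σ² = 1/0.07197² = 193.

μ = -0.109, τ = 193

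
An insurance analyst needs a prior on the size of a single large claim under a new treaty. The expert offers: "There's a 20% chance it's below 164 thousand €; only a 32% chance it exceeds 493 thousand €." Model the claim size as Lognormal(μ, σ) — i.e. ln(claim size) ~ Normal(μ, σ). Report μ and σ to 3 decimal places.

μ ≈ 5.807, σ ≈ 0.841

If T ~ Lognormal(μ,σ) then ln T ~ Normal(μ,σ), so the p-quantile of ln T is μ + z_p·σ.
ln(164) = 5.1 and ln(493) = 6.201; z_{0.2} = -0.8416, z_{0.68} = 0.4677.
σ = (6.201 − 5.1)/(0.4677 − (-0.8416)) = 0.841.
μ = 5.1 − (-0.8416)·0.841 = 5.807.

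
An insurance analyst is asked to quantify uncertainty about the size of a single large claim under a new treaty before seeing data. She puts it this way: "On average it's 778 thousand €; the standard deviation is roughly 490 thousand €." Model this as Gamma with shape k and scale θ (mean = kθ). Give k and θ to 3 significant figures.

k ≈ 2.52, θ ≈ 309

For Gamma(k, scale θ): mean = kθ, variance = kθ², so CV = 1/√k.
CV = SD/mean = 490/778 = 0.6298, hence k = 1/CV² = 2.52.
Then θ = mean/k = 778/2.52 = 309.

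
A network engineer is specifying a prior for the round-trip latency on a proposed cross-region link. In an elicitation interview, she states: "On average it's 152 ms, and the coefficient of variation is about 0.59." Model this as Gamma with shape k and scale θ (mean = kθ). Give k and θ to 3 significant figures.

k ≈ 2.87, θ ≈ 52.9

For Gamma(k, scale θ): mean = kθ, variance = kθ², so CV = 1/√k.
CV = 0.59, hence k = 1/CV² = 2.87.
Then θ = mean/k = 152/2.87 = 52.9.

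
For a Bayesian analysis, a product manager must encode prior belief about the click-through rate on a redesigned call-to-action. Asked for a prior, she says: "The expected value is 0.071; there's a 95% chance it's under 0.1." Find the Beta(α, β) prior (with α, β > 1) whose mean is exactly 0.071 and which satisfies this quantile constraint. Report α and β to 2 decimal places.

With mean 0.071 fixed, write α = 0.071s, β = 0.929s where s = α+β.
Need P(θ < 0.1) = 0.95 under Beta(0.071s, 0.929s). Normal approximation: (q−m)/√(m(1−m)/s) ≈ z_{0.95} = 1.64, so s ≈ 0.071·0.929·(1.64)²/(0.1−0.071)² = 212.2.
At s = 212.2: P(θ<0.1) ≈ 0.939. Adjusting to match 0.95 gives s ≈ 241.59.
So α = 0.071·241.59 ≈ 17.15, β = 0.929·241.59 ≈ 224.44.

α ≈ 17.15, β ≈ 224.44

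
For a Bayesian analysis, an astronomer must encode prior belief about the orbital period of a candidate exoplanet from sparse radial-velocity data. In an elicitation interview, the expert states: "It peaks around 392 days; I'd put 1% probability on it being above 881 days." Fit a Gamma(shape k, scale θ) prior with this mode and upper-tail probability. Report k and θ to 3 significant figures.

Gamma(k,θ) with k>1 has mode (k−1)θ, so θ = 392/(k−1).
Need P(X < 881) = 0.99 with θ tied to k this way. Start at k = 2, θ = 392: P(X<881) ≈ 0.657.
Too low — raise k to concentrate. Iterating converges to k ≈ 8.32.
Then θ = 392/(8.32−1) ≈ 53.6.

k ≈ 8.32, θ ≈ 53.6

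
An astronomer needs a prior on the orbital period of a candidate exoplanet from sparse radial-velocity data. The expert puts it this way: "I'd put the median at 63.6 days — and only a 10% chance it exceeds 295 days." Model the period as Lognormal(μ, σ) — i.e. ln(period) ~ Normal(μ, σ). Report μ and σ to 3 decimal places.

μ ≈ 4.153, σ ≈ 1.197

If T ~ Lognormal(μ,σ) then ln T ~ Normal(μ,σ), so the p-quantile of ln T is μ + z_p·σ.
ln(63.6) = 4.153 and ln(295) = 5.687; z_{0.5} = 0, z_{0.9} = 1.282.
σ = (5.687 − 4.153)/(1.282 − (0)) = 1.197.
μ = 4.153 − (0)·1.197 = 4.153.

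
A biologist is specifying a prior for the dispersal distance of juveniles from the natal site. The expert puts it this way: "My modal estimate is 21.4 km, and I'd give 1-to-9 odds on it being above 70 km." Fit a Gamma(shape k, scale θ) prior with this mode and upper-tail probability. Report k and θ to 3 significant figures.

k ≈ 2.34, θ ≈ 15.9

Gamma(k,θ) with k>1 has mode (k−1)θ, so θ = 21.4/(k−1).
Need P(X < 70) = 0.9 with θ tied to k this way. Start at k = 2, θ = 21.4: P(X<70) ≈ 0.838.
Too low — raise k to concentrate. Iterating converges to k ≈ 2.34.
Then θ = 21.4/(2.34−1) ≈ 15.9.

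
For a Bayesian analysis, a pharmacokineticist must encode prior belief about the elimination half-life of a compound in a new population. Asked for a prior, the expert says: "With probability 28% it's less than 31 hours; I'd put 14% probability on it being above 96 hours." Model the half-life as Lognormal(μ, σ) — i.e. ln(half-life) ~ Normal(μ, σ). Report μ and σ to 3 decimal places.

If T ~ Lognormal(μ,σ) then ln T ~ Normal(μ,σ), so the p-quantile of ln T is μ + z_p·σ.
ln(31) = 3.434 and ln(96) = 4.564; z_{0.28} = -0.5828, z_{0.86} = 1.08.
σ = (4.564 − 3.434)/(1.08 − (-0.5828)) = 0.680.
μ = 3.434 − (-0.5828)·0.680 = 3.830.

μ ≈ 3.830, σ ≈ 0.680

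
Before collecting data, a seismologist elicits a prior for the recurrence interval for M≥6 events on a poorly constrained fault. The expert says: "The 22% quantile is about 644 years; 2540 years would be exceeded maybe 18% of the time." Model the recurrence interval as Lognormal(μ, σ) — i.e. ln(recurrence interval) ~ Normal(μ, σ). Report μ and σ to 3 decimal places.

μ ≈ 7.096, σ ≈ 0.813

If T ~ Lognormal(μ,σ) then ln T ~ Normal(μ,σ), so the p-quantile of ln T is μ + z_p·σ.
ln(644) = 6.468 and ln(2540) = 7.84; z_{0.22} = -0.7722, z_{0.82} = 0.9154.
σ = (7.84 − 6.468)/(0.9154 − (-0.7722)) = 0.813.
μ = 6.468 − (-0.7722)·0.813 = 7.096.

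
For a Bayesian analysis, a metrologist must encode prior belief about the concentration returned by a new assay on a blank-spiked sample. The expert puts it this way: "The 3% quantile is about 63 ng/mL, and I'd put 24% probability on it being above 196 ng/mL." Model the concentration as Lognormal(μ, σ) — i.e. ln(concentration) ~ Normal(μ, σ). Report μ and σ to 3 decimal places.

μ ≈ 4.968, σ ≈ 0.439

If T ~ Lognormal(μ,σ) then ln T ~ Normal(μ,σ), so the p-quantile of ln T is μ + z_p·σ.
ln(63) = 4.143 and ln(196) = 5.278; z_{0.03} = -1.881, z_{0.76} = 0.7063.
σ = (5.278 − 4.143)/(0.7063 − (-1.881)) = 0.439.
μ = 4.143 − (-1.881)·0.439 = 4.968.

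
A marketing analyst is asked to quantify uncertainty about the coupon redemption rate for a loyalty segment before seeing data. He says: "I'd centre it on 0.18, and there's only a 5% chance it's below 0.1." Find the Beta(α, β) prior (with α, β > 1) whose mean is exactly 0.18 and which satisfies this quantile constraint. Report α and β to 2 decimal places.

α ≈ 9.18, β ≈ 41.81

With mean 0.18 fixed, write α = 0.18s, β = 0.82s where s = α+β.
Need P(θ < 0.1) = 0.05 under Beta(0.18s, 0.82s). Normal approximation: (q−m)/√(m(1−m)/s) ≈ z_{0.05} = -1.64, so s ≈ 0.18·0.82·(-1.64)²/(0.1−0.18)² = 62.4.
At s = 62.4: P(θ<0.1) ≈ 0.033. Adjusting to match 0.05 gives s ≈ 50.99.
So α = 0.18·50.99 ≈ 9.18, β = 0.82·50.99 ≈ 41.81.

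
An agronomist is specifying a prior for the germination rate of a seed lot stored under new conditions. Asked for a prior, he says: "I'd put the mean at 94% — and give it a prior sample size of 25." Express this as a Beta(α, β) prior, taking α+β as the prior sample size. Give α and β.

α = 23.5, β = 1.5

Under the effective-sample-size interpretation, Beta(α, β) has prior mean α/(α+β) and prior sample size α+β.
So α+β = 25 and α/(α+β) = 0.94, giving α = 0.94·25 = 23.5 and β = 25 − 23.5 = 1.5.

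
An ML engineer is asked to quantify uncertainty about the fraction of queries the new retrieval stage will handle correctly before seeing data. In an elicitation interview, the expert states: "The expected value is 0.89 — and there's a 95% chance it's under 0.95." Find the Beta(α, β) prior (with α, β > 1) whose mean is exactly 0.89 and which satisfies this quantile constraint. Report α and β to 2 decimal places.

With mean 0.89 fixed, write α = 0.89s, β = 0.11s where s = α+β.
Need P(θ < 0.95) = 0.95 under Beta(0.89s, 0.11s). Normal approximation: (q−m)/√(m(1−m)/s) ≈ z_{0.95} = 1.64, so s ≈ 0.89·0.11·(1.64)²/(0.95−0.89)² = 73.6.
At s = 73.6: P(θ<0.95) ≈ 0.974. Adjusting to match 0.95 gives s ≈ 54.68.
So α = 0.89·54.68 ≈ 48.67, β = 0.11·54.68 ≈ 6.01.

α ≈ 48.67, β ≈ 6.01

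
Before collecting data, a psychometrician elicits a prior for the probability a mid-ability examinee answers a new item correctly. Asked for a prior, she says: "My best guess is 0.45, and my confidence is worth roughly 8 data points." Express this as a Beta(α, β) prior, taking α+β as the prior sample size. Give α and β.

Under the effective-sample-size interpretation, Beta(α, β) has prior mean α/(α+β) and prior sample size α+β.
So α+β = 8 and α/(α+β) = 0.45, giving α = 0.45·8 = 3.6 and β = 8 − 3.6 = 4.4.

α = 3.6, β = 4.4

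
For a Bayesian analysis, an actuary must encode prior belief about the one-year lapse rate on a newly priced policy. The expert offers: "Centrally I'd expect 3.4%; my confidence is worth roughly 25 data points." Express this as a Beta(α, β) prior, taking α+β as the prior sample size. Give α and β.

α = 0.85, β = 24.15

Under the effective-sample-size interpretation, Beta(α, β) has prior mean α/(α+β) and prior sample size α+β.
So α+β = 25 and α/(α+β) = 0.034, giving α = 0.034·25 = 0.85 and β = 25 − 0.85 = 24.15.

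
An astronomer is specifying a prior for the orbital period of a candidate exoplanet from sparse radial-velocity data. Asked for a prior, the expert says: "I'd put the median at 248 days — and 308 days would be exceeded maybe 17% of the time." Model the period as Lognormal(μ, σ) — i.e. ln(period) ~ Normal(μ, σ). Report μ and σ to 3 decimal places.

μ ≈ 5.513, σ ≈ 0.227

If T ~ Lognormal(μ,σ) then ln T ~ Normal(μ,σ), so the p-quantile of ln T is μ + z_p·σ.
ln(248) = 5.513 and ln(308) = 5.73; z_{0.5} = 0, z_{0.83} = 0.9542.
σ = (5.73 − 5.513)/(0.9542 − (0)) = 0.227.
μ = 5.513 − (0)·0.227 = 5.513.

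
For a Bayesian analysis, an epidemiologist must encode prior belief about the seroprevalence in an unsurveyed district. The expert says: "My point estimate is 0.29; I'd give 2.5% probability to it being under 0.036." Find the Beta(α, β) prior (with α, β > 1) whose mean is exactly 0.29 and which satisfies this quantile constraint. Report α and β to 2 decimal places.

With mean 0.29 fixed, write α = 0.29s, β = 0.71s where s = α+β.
Need P(θ < 0.036) = 0.025 under Beta(0.29s, 0.71s). Normal approximation: (q−m)/√(m(1−m)/s) ≈ z_{0.025} = -1.96, so s ≈ 0.29·0.71·(-1.96)²/(0.036−0.29)² = 12.3.
At s = 12.3: P(θ<0.036) ≈ 0.002. Adjusting to match 0.025 gives s ≈ 6.05.
So α = 0.29·6.05 ≈ 1.75, β = 0.71·6.05 ≈ 4.29.

α ≈ 1.75, β ≈ 4.29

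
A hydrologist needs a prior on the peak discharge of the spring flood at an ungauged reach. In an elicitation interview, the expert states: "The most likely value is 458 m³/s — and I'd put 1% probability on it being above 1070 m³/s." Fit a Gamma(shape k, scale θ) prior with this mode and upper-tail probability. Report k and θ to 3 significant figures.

k ≈ 7.61, θ ≈ 69.2

Gamma(k,θ) with k>1 has mode (k−1)θ, so θ = 458/(k−1).
Need P(X < 1070) = 0.99 with θ tied to k this way. Start at k = 2, θ = 458: P(X<1070) ≈ 0.677.
Too low — raise k to concentrate. Iterating converges to k ≈ 7.61.
Then θ = 458/(7.61−1) ≈ 69.2.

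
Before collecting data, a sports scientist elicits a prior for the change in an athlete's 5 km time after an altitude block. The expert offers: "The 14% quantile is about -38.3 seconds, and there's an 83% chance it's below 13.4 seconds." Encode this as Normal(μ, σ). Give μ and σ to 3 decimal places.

The p-quantile of Normal(μ,σ) is μ + z_p·σ, with z_{0.14} = -1.08 and z_{0.83} = 0.9542.
Eliminate σ: μ = (z₂·x₁ − z₁·x₂)/(z₂ − z₁) = (0.9542·-38.3 − (-1.08)·13.4)/2.034 = -10.847.
Then σ = (x₂ − x₁)/(z₂ − z₁) = (13.4 − -38.3)/2.034 = 25.412.

μ = -10.847, σ = 25.412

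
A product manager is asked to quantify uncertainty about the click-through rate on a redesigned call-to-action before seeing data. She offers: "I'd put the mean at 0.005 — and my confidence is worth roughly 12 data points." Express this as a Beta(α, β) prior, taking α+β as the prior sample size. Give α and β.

α = 0.06, β = 11.94

Under the effective-sample-size interpretation, Beta(α, β) has prior mean α/(α+β) and prior sample size α+β.
So α+β = 12 and α/(α+β) = 0.005, giving α = 0.005·12 = 0.06 and β = 12 − 0.06 = 11.94.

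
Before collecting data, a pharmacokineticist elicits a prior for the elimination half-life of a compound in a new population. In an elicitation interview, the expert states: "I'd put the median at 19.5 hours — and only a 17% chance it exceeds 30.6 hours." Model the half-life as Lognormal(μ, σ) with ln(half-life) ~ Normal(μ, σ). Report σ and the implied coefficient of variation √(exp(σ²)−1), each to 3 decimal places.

If T ~ Lognormal(μ,σ) then ln T ~ Normal(μ,σ), so the p-quantile of ln T is μ + z_p·σ.
ln(19.5) = 2.97 and ln(30.6) = 3.421; z_{0.5} = 0, z_{0.83} = 0.9542.
σ = (3.421 − 2.97)/(0.9542 − (0)) = 0.472.
μ = 2.97 − (0)·0.472 = 2.970.
CV = √(exp(σ²)−1) = √(exp(0.2230)−1) = 0.500.

σ ≈ 0.472, CV ≈ 0.500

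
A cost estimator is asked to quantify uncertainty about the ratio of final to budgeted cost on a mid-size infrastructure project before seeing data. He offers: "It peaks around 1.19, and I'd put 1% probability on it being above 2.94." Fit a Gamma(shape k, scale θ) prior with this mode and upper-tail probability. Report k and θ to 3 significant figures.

k ≈ 6.75, θ ≈ 0.207

Gamma(k,θ) with k>1 has mode (k−1)θ, so θ = 1.19/(k−1).
Need P(X < 2.94) = 0.99 with θ tied to k this way. Start at k = 2, θ = 1.19: P(X<2.94) ≈ 0.707.
Too low — raise k to concentrate. Iterating converges to k ≈ 6.75.
Then θ = 1.19/(6.75−1) ≈ 0.207.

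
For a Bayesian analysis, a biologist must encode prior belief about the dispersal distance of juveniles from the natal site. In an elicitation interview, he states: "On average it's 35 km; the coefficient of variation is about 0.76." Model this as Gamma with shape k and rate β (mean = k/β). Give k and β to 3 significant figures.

k ≈ 1.73, β ≈ 0.0495

For Gamma(k, rate β): mean = k/β, variance = k/β², so CV = 1/√k.
CV = 0.76, hence k = 1/CV² = 1.73.
Then β = k/mean = 1.73/35 = 0.0495.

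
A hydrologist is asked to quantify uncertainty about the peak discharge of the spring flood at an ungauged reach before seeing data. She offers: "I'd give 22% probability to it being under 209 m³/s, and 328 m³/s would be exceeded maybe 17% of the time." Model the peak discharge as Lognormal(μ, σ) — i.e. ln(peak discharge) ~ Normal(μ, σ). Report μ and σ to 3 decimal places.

μ ≈ 5.544, σ ≈ 0.261

If T ~ Lognormal(μ,σ) then ln T ~ Normal(μ,σ), so the p-quantile of ln T is μ + z_p·σ.
ln(209) = 5.342 and ln(328) = 5.793; z_{0.22} = -0.7722, z_{0.83} = 0.9542.
σ = (5.793 − 5.342)/(0.9542 − (-0.7722)) = 0.261.
μ = 5.342 − (-0.7722)·0.261 = 5.544.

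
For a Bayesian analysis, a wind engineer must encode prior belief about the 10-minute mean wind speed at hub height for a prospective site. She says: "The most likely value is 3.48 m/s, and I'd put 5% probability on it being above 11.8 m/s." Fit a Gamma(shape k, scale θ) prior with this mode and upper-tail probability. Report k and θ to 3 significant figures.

k ≈ 2.74, θ ≈ 2

Gamma(k,θ) with k>1 has mode (k−1)θ, so θ = 3.48/(k−1).
Need P(X < 11.8) = 0.95 with θ tied to k this way. Start at k = 2, θ = 3.48: P(X<11.8) ≈ 0.852.
Too low — raise k to concentrate. Iterating converges to k ≈ 2.74.
Then θ = 3.48/(2.74−1) ≈ 2.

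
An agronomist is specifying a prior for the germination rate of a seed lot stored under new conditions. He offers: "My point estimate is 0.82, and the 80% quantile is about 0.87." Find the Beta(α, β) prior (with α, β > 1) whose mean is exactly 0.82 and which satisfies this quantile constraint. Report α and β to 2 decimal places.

α ≈ 35.56, β ≈ 7.81

With mean 0.82 fixed, write α = 0.82s, β = 0.18s where s = α+β.
Need P(θ < 0.87) = 0.8 under Beta(0.82s, 0.18s). Normal approximation: (q−m)/√(m(1−m)/s) ≈ z_{0.8} = 0.842, so s ≈ 0.82·0.18·(0.842)²/(0.87−0.82)² = 41.8.
At s = 41.8: P(θ<0.87) ≈ 0.795. Adjusting to match 0.8 gives s ≈ 43.36.
So α = 0.82·43.36 ≈ 35.56, β = 0.18·43.36 ≈ 7.81.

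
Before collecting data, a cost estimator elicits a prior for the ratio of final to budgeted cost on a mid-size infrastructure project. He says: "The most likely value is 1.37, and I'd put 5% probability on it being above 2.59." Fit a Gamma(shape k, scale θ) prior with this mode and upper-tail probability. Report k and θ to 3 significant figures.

k ≈ 7.86, θ ≈ 0.2

Gamma(k,θ) with k>1 has mode (k−1)θ, so θ = 1.37/(k−1).
Need P(X < 2.59) = 0.95 with θ tied to k this way. Start at k = 2, θ = 1.37: P(X<2.59) ≈ 0.564.
Too low — raise k to concentrate. Iterating converges to k ≈ 7.86.
Then θ = 1.37/(7.86−1) ≈ 0.2.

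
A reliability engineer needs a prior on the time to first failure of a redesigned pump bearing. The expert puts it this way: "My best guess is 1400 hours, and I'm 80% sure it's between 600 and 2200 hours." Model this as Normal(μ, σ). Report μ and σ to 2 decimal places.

A symmetric 80% interval runs μ ± z·σ with z = 1.282.
Half-width = 800, so σ = 800/1.282 = 624.24.
μ is the stated best guess, 1400.00.

μ = 1400.00, σ = 624.24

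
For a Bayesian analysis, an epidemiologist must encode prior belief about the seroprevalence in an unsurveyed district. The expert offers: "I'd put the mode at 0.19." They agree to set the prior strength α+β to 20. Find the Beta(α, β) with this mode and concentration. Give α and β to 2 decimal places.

For α,β > 1 the Beta mode is (α−1)/(α+β−2). With α+β = 20, the mode is (α−1)/18.
Set (α−1)/18 = 0.19 → α = 1 + 0.19·18 = 4.42.
β = 20 − α = 15.58.

α = 4.42, β = 15.58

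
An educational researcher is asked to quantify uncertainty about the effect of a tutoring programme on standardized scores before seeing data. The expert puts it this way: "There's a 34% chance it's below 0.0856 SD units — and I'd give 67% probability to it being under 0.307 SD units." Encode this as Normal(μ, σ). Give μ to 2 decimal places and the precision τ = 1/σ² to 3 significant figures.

μ = 0.19, τ = 14.8

The p-quantile of Normal(μ,σ) is μ + z_p·σ, with z_{0.34} = -0.4125 and z_{0.67} = 0.4399.
Eliminate σ: μ = (z₂·x₁ − z₁·x₂)/(z₂ − z₁) = (0.4399·0.0856 − (-0.4125)·0.307)/0.8524 = 0.19.
Then σ = (x₂ − x₁)/(z₂ − z₁) = (0.307 − 0.0856)/0.8524 = 0.26.
Precision τ = 1/σ² = 1/0.2597² = 14.8.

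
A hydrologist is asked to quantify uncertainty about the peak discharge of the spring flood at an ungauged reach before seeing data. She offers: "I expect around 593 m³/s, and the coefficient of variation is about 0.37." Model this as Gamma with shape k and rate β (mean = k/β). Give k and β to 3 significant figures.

For Gamma(k, rate β): mean = k/β, variance = k/β², so CV = 1/√k.
CV = 0.37, hence k = 1/CV² = 7.3.
Then β = k/mean = 7.3/593 = 0.0123.

k ≈ 7.3, β ≈ 0.0123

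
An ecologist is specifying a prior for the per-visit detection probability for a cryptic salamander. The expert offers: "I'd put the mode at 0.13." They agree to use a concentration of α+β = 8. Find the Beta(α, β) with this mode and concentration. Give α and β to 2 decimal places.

α = 1.78, β = 6.22

For α,β > 1 the Beta mode is (α−1)/(α+β−2). With α+β = 8, the mode is (α−1)/6.
Set (α−1)/6 = 0.13 → α = 1 + 0.13·6 = 1.78.
β = 8 − α = 6.22.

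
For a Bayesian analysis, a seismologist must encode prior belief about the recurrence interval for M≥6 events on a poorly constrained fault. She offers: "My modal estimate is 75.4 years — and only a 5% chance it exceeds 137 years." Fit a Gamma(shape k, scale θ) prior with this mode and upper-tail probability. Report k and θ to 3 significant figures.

Gamma(k,θ) with k>1 has mode (k−1)θ, so θ = 75.4/(k−1).
Need P(X < 137) = 0.95 with θ tied to k this way. Start at k = 2, θ = 75.4: P(X<137) ≈ 0.542.
Too low — raise k to concentrate. Iterating converges to k ≈ 8.81.
Then θ = 75.4/(8.81−1) ≈ 9.65.

k ≈ 8.81, θ ≈ 9.65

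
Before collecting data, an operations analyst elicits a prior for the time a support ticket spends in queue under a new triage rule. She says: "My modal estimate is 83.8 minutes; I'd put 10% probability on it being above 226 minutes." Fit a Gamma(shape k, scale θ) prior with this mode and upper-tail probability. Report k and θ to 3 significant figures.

Gamma(k,θ) with k>1 has mode (k−1)θ, so θ = 83.8/(k−1).
Need P(X < 226) = 0.9 with θ tied to k this way. Start at k = 2, θ = 83.8: P(X<226) ≈ 0.751.
Too low — raise k to concentrate. Iterating converges to k ≈ 2.95.
Then θ = 83.8/(2.95−1) ≈ 43.1.

k ≈ 2.95, θ ≈ 43.1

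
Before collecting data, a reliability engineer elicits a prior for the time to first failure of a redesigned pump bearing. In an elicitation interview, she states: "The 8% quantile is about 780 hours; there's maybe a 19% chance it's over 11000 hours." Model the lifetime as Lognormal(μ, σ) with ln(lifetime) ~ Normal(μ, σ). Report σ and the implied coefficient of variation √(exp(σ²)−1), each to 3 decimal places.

σ ≈ 1.159, CV ≈ 1.683

If T ~ Lognormal(μ,σ) then ln T ~ Normal(μ,σ), so the p-quantile of ln T is μ + z_p·σ.
ln(780) = 6.659 and ln(11000) = 9.306; z_{0.08} = -1.405, z_{0.81} = 0.8779.
σ = (9.306 − 6.659)/(0.8779 − (-1.405)) = 1.159.
μ = 6.659 − (-1.405)·1.159 = 8.288.
CV = √(exp(σ²)−1) = √(exp(1.3437)−1) = 1.683.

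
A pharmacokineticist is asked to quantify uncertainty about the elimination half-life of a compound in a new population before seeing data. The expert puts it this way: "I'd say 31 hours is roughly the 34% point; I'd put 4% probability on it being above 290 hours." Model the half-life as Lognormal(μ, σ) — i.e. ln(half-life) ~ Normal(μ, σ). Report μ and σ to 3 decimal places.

μ ≈ 3.860, σ ≈ 1.034

If T ~ Lognormal(μ,σ) then ln T ~ Normal(μ,σ), so the p-quantile of ln T is μ + z_p·σ.
ln(31) = 3.434 and ln(290) = 5.67; z_{0.34} = -0.4125, z_{0.96} = 1.751.
σ = (5.67 − 3.434)/(1.751 − (-0.4125)) = 1.034.
μ = 3.434 − (-0.4125)·1.034 = 3.860.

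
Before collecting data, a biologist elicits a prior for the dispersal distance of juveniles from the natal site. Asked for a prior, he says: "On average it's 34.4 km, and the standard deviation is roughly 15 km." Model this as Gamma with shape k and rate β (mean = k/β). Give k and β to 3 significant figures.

k ≈ 5.26, β ≈ 0.153

For Gamma(k, rate β): mean = k/β, variance = k/β², so CV = 1/√k.
CV = SD/mean = 15/34.4 = 0.436, hence k = 1/CV² = 5.26.
Then β = k/mean = 5.26/34.4 = 0.153.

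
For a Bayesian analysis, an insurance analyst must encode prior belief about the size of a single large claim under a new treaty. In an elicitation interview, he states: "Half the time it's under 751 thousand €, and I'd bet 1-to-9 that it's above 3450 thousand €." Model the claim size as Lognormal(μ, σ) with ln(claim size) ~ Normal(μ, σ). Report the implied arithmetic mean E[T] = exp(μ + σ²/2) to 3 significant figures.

E[T] ≈ 1520 thousand €

If T ~ Lognormal(μ,σ) then ln T ~ Normal(μ,σ), so the p-quantile of ln T is μ + z_p·σ.
ln(751) = 6.621 and ln(3450) = 8.146; z_{0.5} = 0, z_{0.9} = 1.282.
σ = (8.146 − 6.621)/(1.282 − (0)) = 1.190.
μ = 6.621 − (0)·1.190 = 6.621.
E[T] = exp(μ + σ²/2) = exp(6.621 + 0.7078) = 1520 thousand €.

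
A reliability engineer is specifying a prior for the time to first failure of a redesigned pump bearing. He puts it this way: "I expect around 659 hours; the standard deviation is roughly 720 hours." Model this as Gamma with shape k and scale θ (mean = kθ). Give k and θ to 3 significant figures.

For Gamma(k, scale θ): mean = kθ, variance = kθ², so CV = 1/√k.
CV = SD/mean = 720/659 = 1.093, hence k = 1/CV² = 0.838.
Then θ = mean/k = 659/0.838 = 787.

k ≈ 0.838, θ ≈ 787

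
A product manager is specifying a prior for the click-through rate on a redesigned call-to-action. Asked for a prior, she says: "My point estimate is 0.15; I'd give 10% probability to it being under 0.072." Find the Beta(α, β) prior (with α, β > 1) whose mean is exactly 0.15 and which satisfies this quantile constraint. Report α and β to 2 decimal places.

α ≈ 4.27, β ≈ 24.21

With mean 0.15 fixed, write α = 0.15s, β = 0.85s where s = α+β.
Need P(θ < 0.072) = 0.1 under Beta(0.15s, 0.85s). Normal approximation: (q−m)/√(m(1−m)/s) ≈ z_{0.1} = -1.28, so s ≈ 0.15·0.85·(-1.28)²/(0.072−0.15)² = 34.4.
At s = 34.4: P(θ<0.072) ≈ 0.076. Adjusting to match 0.1 gives s ≈ 28.49.
So α = 0.15·28.49 ≈ 4.27, β = 0.85·28.49 ≈ 24.21.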